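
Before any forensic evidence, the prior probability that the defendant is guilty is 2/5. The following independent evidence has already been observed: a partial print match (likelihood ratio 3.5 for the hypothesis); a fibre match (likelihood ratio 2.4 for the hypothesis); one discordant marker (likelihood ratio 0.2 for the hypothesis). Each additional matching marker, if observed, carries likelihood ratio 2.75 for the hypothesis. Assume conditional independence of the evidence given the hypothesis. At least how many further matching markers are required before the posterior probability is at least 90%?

Prior odds = 0.4/0.6 = 2/3.
Combined Bayes factor of the evidence already in hand = 3.5 × 2.4 × 0.2 = 1.68.
Odds after that evidence = (2/3) × 1.68 = 1.12.
Target odds = 0.9/0.1 = 9.
Need 2.75ⁿ ≥ 9 ÷ 1.12 = 225/28.
2.75² = 7.5625 falls short of 225/28 but 2.75³ = 20.796875 reaches it, so n = 3.

3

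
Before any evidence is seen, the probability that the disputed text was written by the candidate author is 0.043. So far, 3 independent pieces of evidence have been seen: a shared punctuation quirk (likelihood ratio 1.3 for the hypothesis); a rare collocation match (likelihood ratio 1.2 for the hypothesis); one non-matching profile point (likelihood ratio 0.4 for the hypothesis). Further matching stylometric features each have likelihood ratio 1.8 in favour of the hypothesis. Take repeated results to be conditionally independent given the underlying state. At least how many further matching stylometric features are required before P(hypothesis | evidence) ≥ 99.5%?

16

Prior odds = 0.043/0.957 = 43/957.
Combined Bayes factor of the evidence already in hand = 1.3 × 1.2 × 0.4 = 0.624.
Odds after that evidence = (43/957) × 0.624 = 1118/39875.
Target odds = 0.995/0.005 = 199.
Need 1.8ⁿ ≥ 199 ÷ (1118/39875) = 7935125/1118.
1.8¹⁵ ≈6746.64 falls short of 7935125/1118 but 1.8¹⁶ ≈12144 reaches it, so n = 16.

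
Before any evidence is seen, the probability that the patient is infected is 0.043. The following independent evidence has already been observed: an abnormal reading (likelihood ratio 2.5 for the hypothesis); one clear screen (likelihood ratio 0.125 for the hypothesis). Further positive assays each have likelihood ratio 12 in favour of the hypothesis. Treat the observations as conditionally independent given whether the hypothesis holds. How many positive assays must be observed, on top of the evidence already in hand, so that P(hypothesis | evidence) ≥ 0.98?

4

Prior odds = 0.043/0.957 = 43/957.
Combined Bayes factor of the evidence already in hand = 2.5 × 0.125 = 0.3125.
Odds after that evidence = (43/957) × 0.3125 = 215/15312.
Target odds = 0.98/0.02 = 49.
Need 12ⁿ ≥ 49 ÷ (215/15312) = 750288/215.
12³ = 1728 falls short of 750288/215 but 12⁴ = 20736 reaches it, so n = 4.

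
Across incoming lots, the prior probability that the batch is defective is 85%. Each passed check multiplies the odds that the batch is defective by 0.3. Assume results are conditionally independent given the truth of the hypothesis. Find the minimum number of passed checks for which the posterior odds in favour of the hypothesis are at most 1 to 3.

Prior odds: 0.85 ÷ 0.15 = 17/3.
Likelihood ratio per passed check = 0.3.
Target odds = 1/3.
Require 0.3ⁿ ≤ 1/3 ÷ (17/3) = 1/17.
0.3² = 0.09 is still above 1/17 but 0.3³ = 0.027 is at or below it, so n = 3.

3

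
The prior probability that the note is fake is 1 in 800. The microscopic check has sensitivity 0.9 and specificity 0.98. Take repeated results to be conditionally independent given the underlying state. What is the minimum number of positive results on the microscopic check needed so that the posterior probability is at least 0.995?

4

Prior odds: 0.00125 ÷ 0.99875 = 1/799.
False-positive rate = 1 − 0.98 = 0.02; likelihood ratio of a positive = 0.9/0.02 = 45.
Target odds: 0.995 ÷ 0.005 = 199.
Require 45ⁿ ≥ 199 ÷ (1/799) = 159001.
45³ = 91125 falls short of 159001 but 45⁴ = 4100625 reaches it, so n = 4.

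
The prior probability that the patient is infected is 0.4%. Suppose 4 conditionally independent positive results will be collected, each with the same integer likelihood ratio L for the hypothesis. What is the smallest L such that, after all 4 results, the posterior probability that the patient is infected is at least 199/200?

15

Prior odds = 0.004/0.996 = 1/249.
Target odds = 0.995/0.005 = 199.
Need L⁴ ≥ 199 ÷ (1/249) = 49551.
14⁴ = 38416 < 49551 ≤ 50625 = 15⁴, so L = 15.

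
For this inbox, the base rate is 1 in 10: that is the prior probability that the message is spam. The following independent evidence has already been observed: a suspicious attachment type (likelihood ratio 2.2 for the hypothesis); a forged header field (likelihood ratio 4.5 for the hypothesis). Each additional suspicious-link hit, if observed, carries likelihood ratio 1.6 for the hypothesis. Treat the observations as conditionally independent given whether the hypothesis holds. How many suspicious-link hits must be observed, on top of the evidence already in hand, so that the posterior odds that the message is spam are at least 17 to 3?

4

Prior odds = 0.1/0.9 = 1/9.
Combined Bayes factor of the evidence already in hand = 2.2 × 4.5 = 9.9.
Odds after that evidence = (1/9) × 9.9 = 1.1.
Target odds = 17/3.
Need 1.6ⁿ ≥ 17/3 ÷ 1.1 = 170/33.
1.6³ = 4.096 falls short of 170/33 but 1.6⁴ = 6.5536 reaches it, so n = 4.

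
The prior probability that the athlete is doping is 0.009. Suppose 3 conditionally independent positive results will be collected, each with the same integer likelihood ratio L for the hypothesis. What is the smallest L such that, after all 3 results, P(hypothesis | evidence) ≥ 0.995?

Prior odds = 0.009/0.991 = 9/991.
Target odds = 0.995/0.005 = 199.
Need L³ ≥ 199 ÷ (9/991) = 197209/9.
27³ = 19683 < 197209/9 ≤ 21952 = 28³, so L = 28.

28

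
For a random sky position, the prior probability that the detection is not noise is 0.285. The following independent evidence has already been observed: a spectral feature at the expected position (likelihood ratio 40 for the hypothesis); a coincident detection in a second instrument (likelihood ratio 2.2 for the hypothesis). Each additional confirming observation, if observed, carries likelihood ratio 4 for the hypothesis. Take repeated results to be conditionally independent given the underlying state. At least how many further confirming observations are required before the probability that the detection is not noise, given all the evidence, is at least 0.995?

Prior odds = 0.285/0.715 = 57/143.
Combined Bayes factor of the evidence already in hand = 40 × 2.2 = 88.
Odds after that evidence = (57/143) × 88 = 456/13.
Target odds = 0.995/0.005 = 199.
Need 4ⁿ ≥ 199 ÷ (456/13) = 2587/456.
4¹ = 4 falls short of 2587/456 but 4² = 16 reaches it, so n = 2.

2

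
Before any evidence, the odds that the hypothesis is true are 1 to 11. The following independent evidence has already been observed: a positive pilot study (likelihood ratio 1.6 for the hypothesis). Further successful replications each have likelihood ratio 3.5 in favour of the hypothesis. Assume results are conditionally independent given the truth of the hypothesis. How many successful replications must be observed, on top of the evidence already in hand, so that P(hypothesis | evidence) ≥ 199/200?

6

Prior odds = 1/11.
Bayes factor of the evidence already in hand = 1.6.
Odds after that evidence = (1/11) × 1.6 = 8/55.
Target odds = 0.995/0.005 = 199.
Need 3.5ⁿ ≥ 199 ÷ (8/55) = 1368.125.
3.5⁵ = 525.21875 falls short of 1368.125 but 3.5⁶ = 1838.265625 reaches it, so n = 6.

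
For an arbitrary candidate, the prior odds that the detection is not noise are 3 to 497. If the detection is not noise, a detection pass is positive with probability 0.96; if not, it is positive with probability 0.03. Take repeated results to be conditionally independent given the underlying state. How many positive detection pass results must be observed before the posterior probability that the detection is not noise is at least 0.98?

Prior odds = 3/497.
Likelihood ratio of a positive = 0.96/0.03 = 32.
Target odds: 0.98 ÷ 0.02 = 49.
Need (3/497) × 32ⁿ ≥ 49, i.e. 32ⁿ ≥ 24353/3.
32² = 1024 falls short of 24353/3 but 32³ = 32768 reaches it, so n = 3.

3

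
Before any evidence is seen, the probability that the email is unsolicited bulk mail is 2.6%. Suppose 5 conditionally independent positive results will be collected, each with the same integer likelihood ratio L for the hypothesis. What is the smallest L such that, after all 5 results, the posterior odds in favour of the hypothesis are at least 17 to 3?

3

Prior odds = 0.026/0.974 = 13/487.
Target odds = 17/3.
Need L⁵ ≥ 17/3 ÷ (13/487) = 8279/39.
2⁵ = 32 < 8279/39 ≤ 243 = 3⁵, so L = 3.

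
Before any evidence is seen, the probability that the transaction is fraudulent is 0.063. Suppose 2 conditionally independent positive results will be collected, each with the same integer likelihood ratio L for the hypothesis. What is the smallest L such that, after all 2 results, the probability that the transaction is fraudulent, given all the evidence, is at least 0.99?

39

Prior odds = 0.063/0.937 = 63/937.
Target odds = 0.99/0.01 = 99.
Need L² ≥ 99 ÷ (63/937) = 10307/7.
38² = 1444 < 10307/7 ≤ 1521 = 39², so L = 39.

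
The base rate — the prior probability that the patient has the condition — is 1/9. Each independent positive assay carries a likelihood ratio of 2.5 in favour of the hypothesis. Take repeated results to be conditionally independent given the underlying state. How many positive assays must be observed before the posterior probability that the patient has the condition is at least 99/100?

8

Prior odds = (1/9)/(8/9) = 0.125.
Likelihood ratio per positive assay = 2.5.
Target posterior odds = 0.99/0.01 = 99.
Require 2.5ⁿ ≥ 99 ÷ 0.125 = 792.
2.5⁷ = 610.3515625 falls short of 792 but 2.5⁸ = 390625/256 reaches it, so n = 8.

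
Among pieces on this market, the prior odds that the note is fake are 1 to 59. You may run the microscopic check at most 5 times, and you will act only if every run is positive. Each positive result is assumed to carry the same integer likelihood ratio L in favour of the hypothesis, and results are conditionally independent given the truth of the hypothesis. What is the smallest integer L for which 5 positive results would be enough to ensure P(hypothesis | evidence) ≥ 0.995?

7

Prior odds = 1/59.
Target odds = 0.995/0.005 = 199.
Need L⁵ ≥ 199 ÷ (1/59) = 11741.
6⁵ = 7776 < 11741 ≤ 16807 = 7⁵, so L = 7.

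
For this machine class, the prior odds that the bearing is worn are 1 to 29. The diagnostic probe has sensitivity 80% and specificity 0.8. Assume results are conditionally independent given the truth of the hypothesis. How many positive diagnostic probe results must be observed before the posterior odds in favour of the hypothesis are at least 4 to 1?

Prior odds = 1/29.
False-positive rate = 1 − 0.8 = 0.2; likelihood ratio of a positive = 0.8/0.2 = 4.
Target odds = 4.
Require 4ⁿ ≥ 4 ÷ (1/29) = 116.
4³ = 64 falls short of 116 but 4⁴ = 256 reaches it, so n = 4.

4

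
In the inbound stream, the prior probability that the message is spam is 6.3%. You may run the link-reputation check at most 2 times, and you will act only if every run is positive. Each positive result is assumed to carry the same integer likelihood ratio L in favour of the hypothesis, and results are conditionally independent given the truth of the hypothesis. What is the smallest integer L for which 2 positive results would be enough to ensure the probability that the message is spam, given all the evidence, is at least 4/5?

8

Prior odds = 0.063/0.937 = 63/937.
Target odds = 0.8/0.2 = 4.
Need L² ≥ 4 ÷ (63/937) = 3748/63.
7² = 49 < 3748/63 ≤ 64 = 8², so L = 8.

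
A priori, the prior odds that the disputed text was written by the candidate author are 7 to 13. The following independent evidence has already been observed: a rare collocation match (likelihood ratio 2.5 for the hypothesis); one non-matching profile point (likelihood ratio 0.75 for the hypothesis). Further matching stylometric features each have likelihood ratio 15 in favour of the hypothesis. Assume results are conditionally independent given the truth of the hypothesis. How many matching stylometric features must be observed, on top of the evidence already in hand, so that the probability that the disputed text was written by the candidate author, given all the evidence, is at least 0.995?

2

Prior odds = 7/13.
Combined Bayes factor of the evidence already in hand = 2.5 × 0.75 = 1.875.
Odds after that evidence = (7/13) × 1.875 = 105/104.
Target odds = 0.995/0.005 = 199.
Need 15ⁿ ≥ 199 ÷ (105/104) = 20696/105.
15¹ = 15 falls short of 20696/105 but 15² = 225 reaches it, so n = 2.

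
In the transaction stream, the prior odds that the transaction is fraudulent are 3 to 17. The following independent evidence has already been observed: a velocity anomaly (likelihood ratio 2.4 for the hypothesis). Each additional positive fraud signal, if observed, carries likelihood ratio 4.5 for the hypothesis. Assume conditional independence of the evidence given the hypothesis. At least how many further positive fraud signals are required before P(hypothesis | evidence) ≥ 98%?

Prior odds = 3/17.
Bayes factor of the evidence already in hand = 2.4.
Odds after that evidence = (3/17) × 2.4 = 36/85.
Target odds = 0.98/0.02 = 49.
Need 4.5ⁿ ≥ 49 ÷ (36/85) = 4165/36.
4.5³ = 91.125 falls short of 4165/36 but 4.5⁴ = 410.0625 reaches it, so n = 4.

4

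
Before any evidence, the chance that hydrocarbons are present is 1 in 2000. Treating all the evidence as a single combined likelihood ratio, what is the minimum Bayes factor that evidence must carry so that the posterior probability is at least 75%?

5997

Prior odds = 0.0005/0.9995 = 1/1999.
Target odds = 0.75/0.25 = 3.
Required Bayes factor = 3 ÷ (1/1999) = 5997.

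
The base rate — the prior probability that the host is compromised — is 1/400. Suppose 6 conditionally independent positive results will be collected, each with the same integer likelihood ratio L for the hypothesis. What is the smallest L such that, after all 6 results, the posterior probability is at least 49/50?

Prior odds = 0.0025/0.9975 = 1/399.
Target odds = 0.98/0.02 = 49.
Need L⁶ ≥ 49 ÷ (1/399) = 19551.
5⁶ = 15625 < 19551 ≤ 46656 = 6⁶, so L = 6.

6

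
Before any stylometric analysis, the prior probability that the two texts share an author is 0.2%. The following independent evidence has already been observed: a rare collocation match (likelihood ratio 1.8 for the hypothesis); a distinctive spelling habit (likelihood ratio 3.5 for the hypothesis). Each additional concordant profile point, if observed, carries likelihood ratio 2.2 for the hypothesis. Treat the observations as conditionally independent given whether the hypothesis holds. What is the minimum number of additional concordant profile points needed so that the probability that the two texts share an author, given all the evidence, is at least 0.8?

8

Prior odds = 0.002/0.998 = 1/499.
Combined Bayes factor of the evidence already in hand = 1.8 × 3.5 = 6.3.
Odds after that evidence = (1/499) × 6.3 = 63/4990.
Target odds = 0.8/0.2 = 4.
Need 2.2ⁿ ≥ 4 ÷ (63/4990) = 19960/63.
2.2⁷ = 19487171/78125 falls short of 19960/63 but 2.2⁸ = 214358881/390625 reaches it, so n = 8.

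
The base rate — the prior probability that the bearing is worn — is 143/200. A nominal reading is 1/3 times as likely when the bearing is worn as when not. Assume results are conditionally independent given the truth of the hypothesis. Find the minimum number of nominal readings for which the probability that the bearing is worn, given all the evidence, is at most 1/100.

Prior odds: 0.715 ÷ 0.285 = 143/57.
Likelihood ratio per nominal reading = 1/3.
Target odds: 0.01 ÷ 0.99 = 1/99.
Require (1/3)ⁿ ≤ 1/99 ÷ (143/57) = 19/4719.
(1/3)⁵ = 1/243 is still above 19/4719 but (1/3)⁶ = 1/729 is at or below it, so n = 6.

6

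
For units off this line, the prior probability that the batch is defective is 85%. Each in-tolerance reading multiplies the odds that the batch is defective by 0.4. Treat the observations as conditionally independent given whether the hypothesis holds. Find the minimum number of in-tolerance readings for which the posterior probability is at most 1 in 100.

7

Prior odds: 0.85 ÷ 0.15 = 17/3.
Likelihood ratio per in-tolerance reading = 0.4.
Target posterior odds = 0.01/0.99 = 1/99.
Need (17/3) × 0.4ⁿ ≤ 1/99, i.e. 0.4ⁿ ≤ 1/561.
0.4⁶ = 64/15625 is still above 1/561 but 0.4⁷ = 128/78125 is at or below it, so n = 7.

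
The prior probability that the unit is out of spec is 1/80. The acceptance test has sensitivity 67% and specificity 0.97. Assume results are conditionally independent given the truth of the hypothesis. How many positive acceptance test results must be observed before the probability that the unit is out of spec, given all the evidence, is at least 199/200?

4

Prior odds = 0.0125/0.9875 = 1/79.
False-positive rate = 1 − 0.97 = 0.03; likelihood ratio of a positive = 0.67/0.03 = 67/3.
Target odds: 0.995 ÷ 0.005 = 199.
Need (1/79) × (67/3)ⁿ ≥ 199, i.e. (67/3)ⁿ ≥ 15721.
(67/3)³ = 300763/27 falls short of 15721 but (67/3)⁴ = 20151121/81 reaches it, so n = 4.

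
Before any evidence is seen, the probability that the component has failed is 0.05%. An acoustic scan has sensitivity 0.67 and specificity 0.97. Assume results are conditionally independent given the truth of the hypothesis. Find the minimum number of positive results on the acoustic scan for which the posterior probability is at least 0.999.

Prior odds: 0.0005 ÷ 0.9995 = 1/1999.
False-positive rate = 1 − 0.97 = 0.03; likelihood ratio of a positive = 0.67/0.03 = 67/3.
Target odds: 0.999 ÷ 0.001 = 999.
Need (1/1999) × (67/3)ⁿ ≥ 999, i.e. (67/3)ⁿ ≥ 1997001.
(67/3)⁴ = 20151121/81 falls short of 1997001 but (67/3)⁵ ≈5.55607e+06 reaches it, so n = 5.

5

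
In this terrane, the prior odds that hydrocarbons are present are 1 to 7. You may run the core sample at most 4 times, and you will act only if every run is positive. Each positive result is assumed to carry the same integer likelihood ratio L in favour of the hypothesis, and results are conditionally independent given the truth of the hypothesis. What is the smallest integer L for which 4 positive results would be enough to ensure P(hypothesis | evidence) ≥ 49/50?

5

Prior odds = 1/7.
Target odds = 0.98/0.02 = 49.
Need L⁴ ≥ 49 ÷ (1/7) = 343.
4⁴ = 256 < 343 ≤ 625 = 5⁴, so L = 5.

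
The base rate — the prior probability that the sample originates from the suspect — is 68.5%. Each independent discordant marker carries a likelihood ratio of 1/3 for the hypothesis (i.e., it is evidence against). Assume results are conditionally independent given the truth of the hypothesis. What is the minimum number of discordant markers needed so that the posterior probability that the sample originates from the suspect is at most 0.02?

5

Prior odds = 0.685/0.315 = 137/63.
Likelihood ratio per discordant marker = 1/3.
Target posterior odds = 0.02/0.98 = 1/49.
Require (1/3)ⁿ ≤ 1/49 ÷ (137/63) = 9/959.
(1/3)⁴ = 1/81 is still above 9/959 but (1/3)⁵ = 1/243 is at or below it, so n = 5.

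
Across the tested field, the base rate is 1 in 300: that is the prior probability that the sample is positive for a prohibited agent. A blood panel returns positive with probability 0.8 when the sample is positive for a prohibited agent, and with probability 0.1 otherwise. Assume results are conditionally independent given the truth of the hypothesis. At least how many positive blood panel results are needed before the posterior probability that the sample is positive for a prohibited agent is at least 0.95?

5

Prior odds = (1/300)/(299/300) = 1/299.
Likelihood ratio of a positive result = 0.8/0.1 = 8.
Target odds: 0.95 ÷ 0.05 = 19.
Require 8ⁿ ≥ 19 ÷ (1/299) = 5681.
8⁴ = 4096 falls short of 5681 but 8⁵ = 32768 reaches it, so n = 5.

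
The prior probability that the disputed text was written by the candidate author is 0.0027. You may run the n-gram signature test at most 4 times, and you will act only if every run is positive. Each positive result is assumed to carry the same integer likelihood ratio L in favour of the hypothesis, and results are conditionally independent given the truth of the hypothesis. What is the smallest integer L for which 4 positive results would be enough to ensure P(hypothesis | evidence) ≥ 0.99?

14

Prior odds = 0.0027/0.9973 = 27/9973.
Target odds = 0.99/0.01 = 99.
Need L⁴ ≥ 99 ÷ (27/9973) = 109703/3.
13⁴ = 28561 < 109703/3 ≤ 38416 = 14⁴, so L = 14.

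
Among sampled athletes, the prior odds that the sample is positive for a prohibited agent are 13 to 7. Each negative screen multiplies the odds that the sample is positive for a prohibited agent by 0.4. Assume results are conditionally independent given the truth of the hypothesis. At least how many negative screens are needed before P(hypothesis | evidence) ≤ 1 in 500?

8

Prior odds = 13/7.
Likelihood ratio per negative screen = 0.4.
Target odds: 0.002 ÷ 0.998 = 1/499.
Need (13/7) × 0.4ⁿ ≤ 1/499, i.e. 0.4ⁿ ≤ 7/6487.
0.4⁷ = 128/78125 is still above 7/6487 but 0.4⁸ = 256/390625 is at or below it, so n = 8.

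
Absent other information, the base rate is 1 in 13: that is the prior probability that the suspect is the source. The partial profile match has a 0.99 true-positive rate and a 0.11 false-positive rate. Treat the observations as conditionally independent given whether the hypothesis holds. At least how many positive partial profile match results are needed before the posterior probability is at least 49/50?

Prior odds = (1/13)/(12/13) = 1/12.
Likelihood ratio of a positive result = 0.99/0.11 = 9.
Target posterior odds = 0.98/0.02 = 49.
Need (1/12) × 9ⁿ ≥ 49, i.e. 9ⁿ ≥ 588.
9² = 81 falls short of 588 but 9³ = 729 reaches it, so n = 3.

3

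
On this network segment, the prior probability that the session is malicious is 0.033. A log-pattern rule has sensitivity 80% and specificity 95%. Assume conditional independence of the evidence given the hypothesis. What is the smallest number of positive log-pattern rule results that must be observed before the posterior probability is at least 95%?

3

Prior odds: 0.033 ÷ 0.967 = 33/967.
False-positive rate = 1 − 0.95 = 0.05; likelihood ratio of a positive = 0.8/0.05 = 16.
Target posterior odds = 0.95/0.05 = 19.
Need (33/967) × 16ⁿ ≥ 19, i.e. 16ⁿ ≥ 18373/33.
16² = 256 falls short of 18373/33 but 16³ = 4096 reaches it, so n = 3.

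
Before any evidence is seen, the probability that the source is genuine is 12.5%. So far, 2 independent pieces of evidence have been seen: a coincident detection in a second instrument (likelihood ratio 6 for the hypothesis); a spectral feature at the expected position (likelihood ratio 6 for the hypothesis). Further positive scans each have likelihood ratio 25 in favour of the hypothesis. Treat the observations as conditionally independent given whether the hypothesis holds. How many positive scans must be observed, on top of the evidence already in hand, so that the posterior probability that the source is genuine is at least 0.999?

Prior odds = 0.125/0.875 = 1/7.
Combined Bayes factor of the evidence already in hand = 6 × 6 = 36.
Odds after that evidence = (1/7) × 36 = 36/7.
Target odds = 0.999/0.001 = 999.
Need 25ⁿ ≥ 999 ÷ (36/7) = 194.25.
25¹ = 25 falls short of 194.25 but 25² = 625 reaches it, so n = 2.

2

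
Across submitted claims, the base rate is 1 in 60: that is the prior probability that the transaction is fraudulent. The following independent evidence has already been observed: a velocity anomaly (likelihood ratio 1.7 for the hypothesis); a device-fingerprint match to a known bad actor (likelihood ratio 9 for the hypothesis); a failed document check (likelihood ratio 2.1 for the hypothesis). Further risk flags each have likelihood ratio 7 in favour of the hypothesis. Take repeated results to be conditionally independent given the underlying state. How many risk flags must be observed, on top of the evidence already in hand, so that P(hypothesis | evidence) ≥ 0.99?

3

Prior odds = (1/60)/(59/60) = 1/59.
Combined Bayes factor of the evidence already in hand = 1.7 × 9 × 2.1 = 32.13.
Odds after that evidence = (1/59) × 32.13 = 3213/5900.
Target odds = 0.99/0.01 = 99.
Need 7ⁿ ≥ 99 ÷ (3213/5900) = 64900/357.
7² = 49 falls short of 64900/357 but 7³ = 343 reaches it, so n = 3.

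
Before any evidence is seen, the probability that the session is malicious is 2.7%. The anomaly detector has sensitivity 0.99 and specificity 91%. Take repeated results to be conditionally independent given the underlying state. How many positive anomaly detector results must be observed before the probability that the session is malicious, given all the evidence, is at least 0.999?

Prior odds: 0.027 ÷ 0.973 = 27/973.
False-positive rate = 1 − 0.91 = 0.09; likelihood ratio of a positive = 0.99/0.09 = 11.
Target posterior odds = 0.999/0.001 = 999.
Need (27/973) × 11ⁿ ≥ 999, i.e. 11ⁿ ≥ 36001.
11⁴ = 14641 falls short of 36001 but 11⁵ = 161051 reaches it, so n = 5.

5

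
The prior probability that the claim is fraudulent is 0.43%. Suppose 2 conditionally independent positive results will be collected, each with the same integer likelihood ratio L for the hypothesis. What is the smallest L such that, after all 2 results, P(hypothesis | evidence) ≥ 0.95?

Prior odds = 0.0043/0.9957 = 43/9957.
Target odds = 0.95/0.05 = 19.
Need L² ≥ 19 ÷ (43/9957) = 189183/43.
66² = 4356 < 189183/43 ≤ 4489 = 67², so L = 67.

67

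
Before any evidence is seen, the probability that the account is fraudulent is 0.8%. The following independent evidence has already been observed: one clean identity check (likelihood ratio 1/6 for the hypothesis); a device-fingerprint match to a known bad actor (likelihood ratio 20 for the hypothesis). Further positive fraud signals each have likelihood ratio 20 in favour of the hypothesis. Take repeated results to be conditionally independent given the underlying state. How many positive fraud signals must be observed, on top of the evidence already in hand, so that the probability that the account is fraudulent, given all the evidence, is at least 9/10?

Prior odds = 0.008/0.992 = 1/124.
Combined Bayes factor of the evidence already in hand = (1/6) × 20 = 10/3.
Odds after that evidence = (1/124) × 10/3 = 5/186.
Target odds = 0.9/0.1 = 9.
Need 20ⁿ ≥ 9 ÷ (5/186) = 334.8.
20¹ = 20 falls short of 334.8 but 20² = 400 reaches it, so n = 2.

2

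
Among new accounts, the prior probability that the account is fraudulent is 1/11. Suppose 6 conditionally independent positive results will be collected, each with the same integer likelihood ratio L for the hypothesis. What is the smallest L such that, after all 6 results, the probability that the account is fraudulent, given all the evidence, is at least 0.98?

3

Prior odds = (1/11)/(10/11) = 0.1.
Target odds = 0.98/0.02 = 49.
Need L⁶ ≥ 49 ÷ 0.1 = 490.
2⁶ = 64 < 490 ≤ 729 = 3⁶, so L = 3.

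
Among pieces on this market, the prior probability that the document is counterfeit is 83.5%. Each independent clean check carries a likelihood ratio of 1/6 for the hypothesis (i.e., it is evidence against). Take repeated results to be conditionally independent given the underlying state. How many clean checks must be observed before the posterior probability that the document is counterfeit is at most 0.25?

Prior odds = 0.835/0.165 = 167/33.
Likelihood ratio per clean check = 1/6.
Target odds: 0.25 ÷ 0.75 = 1/3.
Require (1/6)ⁿ ≤ 1/3 ÷ (167/33) = 11/167.
(1/6)¹ = 1/6 is still above 11/167 but (1/6)² = 1/36 is at or below it, so n = 2.

2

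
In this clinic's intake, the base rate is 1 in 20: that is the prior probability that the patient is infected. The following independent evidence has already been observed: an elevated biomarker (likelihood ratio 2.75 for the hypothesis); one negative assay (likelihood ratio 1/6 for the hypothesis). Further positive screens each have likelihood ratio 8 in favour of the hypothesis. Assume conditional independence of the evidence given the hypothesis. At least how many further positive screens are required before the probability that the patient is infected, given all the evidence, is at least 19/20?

Prior odds = 0.05/0.95 = 1/19.
Combined Bayes factor of the evidence already in hand = 2.75 × (1/6) = 11/24.
Odds after that evidence = (1/19) × 11/24 = 11/456.
Target odds = 0.95/0.05 = 19.
Need 8ⁿ ≥ 19 ÷ (11/456) = 8664/11.
8³ = 512 falls short of 8664/11 but 8⁴ = 4096 reaches it, so n = 4.

4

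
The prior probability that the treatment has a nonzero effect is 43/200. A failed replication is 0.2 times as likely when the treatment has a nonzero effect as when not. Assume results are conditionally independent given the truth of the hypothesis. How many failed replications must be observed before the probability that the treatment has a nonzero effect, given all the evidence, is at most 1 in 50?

Prior odds: 0.215 ÷ 0.785 = 43/157.
Likelihood ratio per failed replication = 0.2.
Target posterior odds = 0.02/0.98 = 1/49.
Need (43/157) × 0.2ⁿ ≤ 1/49, i.e. 0.2ⁿ ≤ 157/2107.
0.2¹ = 0.2 is still above 157/2107 but 0.2² = 0.04 is at or below it, so n = 2.

2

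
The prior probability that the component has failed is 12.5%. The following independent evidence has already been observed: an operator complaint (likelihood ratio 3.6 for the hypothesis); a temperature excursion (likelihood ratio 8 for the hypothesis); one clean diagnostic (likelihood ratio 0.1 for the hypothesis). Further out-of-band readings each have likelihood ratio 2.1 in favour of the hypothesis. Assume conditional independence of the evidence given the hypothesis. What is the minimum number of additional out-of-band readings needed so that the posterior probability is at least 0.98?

7

Prior odds = 0.125/0.875 = 1/7.
Combined Bayes factor of the evidence already in hand = 3.6 × 8 × 0.1 = 2.88.
Odds after that evidence = (1/7) × 2.88 = 72/175.
Target odds = 0.98/0.02 = 49.
Need 2.1ⁿ ≥ 49 ÷ (72/175) = 8575/72.
2.1⁶ = 85766121/1000000 falls short of 8575/72 but 2.1⁷ ≈180.109 reaches it, so n = 7.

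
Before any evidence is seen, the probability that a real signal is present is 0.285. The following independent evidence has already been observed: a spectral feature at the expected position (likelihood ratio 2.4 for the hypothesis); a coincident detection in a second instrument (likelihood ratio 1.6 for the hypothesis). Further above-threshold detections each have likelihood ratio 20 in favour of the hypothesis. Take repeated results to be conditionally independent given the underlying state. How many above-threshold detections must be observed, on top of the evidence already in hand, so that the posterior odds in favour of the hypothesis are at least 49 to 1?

Prior odds = 0.285/0.715 = 57/143.
Combined Bayes factor of the evidence already in hand = 2.4 × 1.6 = 3.84.
Odds after that evidence = (57/143) × 3.84 = 5472/3575.
Target odds = 49.
Need 20ⁿ ≥ 49 ÷ (5472/3575) = 175175/5472.
20¹ = 20 falls short of 175175/5472 but 20² = 400 reaches it, so n = 2.

2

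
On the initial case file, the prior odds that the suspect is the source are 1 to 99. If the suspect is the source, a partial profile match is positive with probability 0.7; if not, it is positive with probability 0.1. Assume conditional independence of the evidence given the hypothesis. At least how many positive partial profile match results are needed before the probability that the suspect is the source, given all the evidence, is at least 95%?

4

Prior odds = 1/99.
Likelihood ratio of a positive = 0.7/0.1 = 7.
Target odds: 0.95 ÷ 0.05 = 19.
Require 7ⁿ ≥ 19 ÷ (1/99) = 1881.
7³ = 343 falls short of 1881 but 7⁴ = 2401 reaches it, so n = 4.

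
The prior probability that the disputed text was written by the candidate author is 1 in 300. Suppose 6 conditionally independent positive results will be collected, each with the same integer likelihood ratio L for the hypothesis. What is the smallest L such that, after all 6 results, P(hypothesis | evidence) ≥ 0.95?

5

Prior odds = (1/300)/(299/300) = 1/299.
Target odds = 0.95/0.05 = 19.
Need L⁶ ≥ 19 ÷ (1/299) = 5681.
4⁶ = 4096 < 5681 ≤ 15625 = 5⁶, so L = 5.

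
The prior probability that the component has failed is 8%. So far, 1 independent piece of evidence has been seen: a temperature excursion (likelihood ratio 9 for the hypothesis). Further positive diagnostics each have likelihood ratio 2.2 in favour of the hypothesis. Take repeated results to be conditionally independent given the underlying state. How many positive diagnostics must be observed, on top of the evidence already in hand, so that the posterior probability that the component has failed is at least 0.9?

Prior odds = 0.08/0.92 = 2/23.
Bayes factor of the evidence already in hand = 9.
Odds after that evidence = (2/23) × 9 = 18/23.
Target odds = 0.9/0.1 = 9.
Need 2.2ⁿ ≥ 9 ÷ (18/23) = 11.5.
2.2³ = 10.648 falls short of 11.5 but 2.2⁴ = 23.4256 reaches it, so n = 4.

4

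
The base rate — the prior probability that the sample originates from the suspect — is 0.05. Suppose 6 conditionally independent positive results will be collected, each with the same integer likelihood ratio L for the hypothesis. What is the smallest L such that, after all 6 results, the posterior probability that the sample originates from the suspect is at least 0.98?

Prior odds = 0.05/0.95 = 1/19.
Target odds = 0.98/0.02 = 49.
Need L⁶ ≥ 49 ÷ (1/19) = 931.
3⁶ = 729 < 931 ≤ 4096 = 4⁶, so L = 4.

4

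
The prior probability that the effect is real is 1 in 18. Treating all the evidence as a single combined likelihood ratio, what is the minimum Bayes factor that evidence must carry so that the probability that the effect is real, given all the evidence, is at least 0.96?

408

Prior odds = (1/18)/(17/18) = 1/17.
Target odds = 0.96/0.04 = 24.
Required Bayes factor = 24 ÷ (1/17) = 408.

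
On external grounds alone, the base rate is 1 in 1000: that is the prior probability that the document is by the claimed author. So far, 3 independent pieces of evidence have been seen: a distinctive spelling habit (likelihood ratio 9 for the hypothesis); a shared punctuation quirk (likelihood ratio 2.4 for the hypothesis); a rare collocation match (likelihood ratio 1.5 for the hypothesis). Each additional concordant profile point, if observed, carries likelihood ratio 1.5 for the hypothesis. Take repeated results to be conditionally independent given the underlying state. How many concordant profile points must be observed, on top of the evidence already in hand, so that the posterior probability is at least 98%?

Prior odds = 0.001/0.999 = 1/999.
Combined Bayes factor of the evidence already in hand = 9 × 2.4 × 1.5 = 32.4.
Odds after that evidence = (1/999) × 32.4 = 6/185.
Target odds = 0.98/0.02 = 49.
Need 1.5ⁿ ≥ 49 ÷ (6/185) = 9065/6.
1.5¹⁸ = 387420489/262144 falls short of 9065/6 but 1.5¹⁹ ≈2216.84 reaches it, so n = 19.

19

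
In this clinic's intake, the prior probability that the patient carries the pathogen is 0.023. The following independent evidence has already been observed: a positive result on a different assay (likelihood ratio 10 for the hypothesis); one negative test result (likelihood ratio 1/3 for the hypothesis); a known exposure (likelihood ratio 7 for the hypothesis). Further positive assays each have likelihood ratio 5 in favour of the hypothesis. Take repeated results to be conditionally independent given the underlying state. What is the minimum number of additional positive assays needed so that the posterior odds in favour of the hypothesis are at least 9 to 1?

2

Prior odds = 0.023/0.977 = 23/977.
Combined Bayes factor of the evidence already in hand = 10 × (1/3) × 7 = 70/3.
Odds after that evidence = (23/977) × 70/3 = 1610/2931.
Target odds = 9.
Need 5ⁿ ≥ 9 ÷ (1610/2931) = 26379/1610.
5¹ = 5 falls short of 26379/1610 but 5² = 25 reaches it, so n = 2.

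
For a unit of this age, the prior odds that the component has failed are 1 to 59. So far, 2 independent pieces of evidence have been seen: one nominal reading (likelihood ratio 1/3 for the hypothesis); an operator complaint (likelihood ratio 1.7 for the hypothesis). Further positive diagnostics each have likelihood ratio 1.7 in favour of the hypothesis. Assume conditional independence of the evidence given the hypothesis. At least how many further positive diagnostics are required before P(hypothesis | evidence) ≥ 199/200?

Prior odds = 1/59.
Combined Bayes factor of the evidence already in hand = (1/3) × 1.7 = 17/30.
Odds after that evidence = (1/59) × 17/30 = 17/1770.
Target odds = 0.995/0.005 = 199.
Need 1.7ⁿ ≥ 199 ÷ (17/1770) = 352230/17.
1.7¹⁸ ≈14063.1 falls short of 352230/17 but 1.7¹⁹ ≈23907.2 reaches it, so n = 19.

19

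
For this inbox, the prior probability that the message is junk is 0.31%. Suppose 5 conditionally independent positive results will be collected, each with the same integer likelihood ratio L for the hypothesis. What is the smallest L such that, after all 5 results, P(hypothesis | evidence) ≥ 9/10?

5

Prior odds = 0.0031/0.9969 = 31/9969.
Target odds = 0.9/0.1 = 9.
Need L⁵ ≥ 9 ÷ (31/9969) = 89721/31.
4⁵ = 1024 < 89721/31 ≤ 3125 = 5⁵, so L = 5.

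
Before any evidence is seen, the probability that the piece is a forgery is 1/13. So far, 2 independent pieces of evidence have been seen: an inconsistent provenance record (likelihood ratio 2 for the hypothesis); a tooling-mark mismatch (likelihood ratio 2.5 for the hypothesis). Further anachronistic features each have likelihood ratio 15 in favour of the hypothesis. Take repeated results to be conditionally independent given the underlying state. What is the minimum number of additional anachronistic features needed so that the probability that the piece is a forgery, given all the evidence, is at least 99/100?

3

Prior odds = (1/13)/(12/13) = 1/12.
Combined Bayes factor of the evidence already in hand = 2 × 2.5 = 5.
Odds after that evidence = (1/12) × 5 = 5/12.
Target odds = 0.99/0.01 = 99.
Need 15ⁿ ≥ 99 ÷ (5/12) = 237.6.
15² = 225 falls short of 237.6 but 15³ = 3375 reaches it, so n = 3.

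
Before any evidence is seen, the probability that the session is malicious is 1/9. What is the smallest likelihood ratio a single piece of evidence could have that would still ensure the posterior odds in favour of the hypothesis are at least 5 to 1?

40

Prior odds = (1/9)/(8/9) = 0.125.
Target odds = 5.
Required Bayes factor = 5 ÷ 0.125 = 40.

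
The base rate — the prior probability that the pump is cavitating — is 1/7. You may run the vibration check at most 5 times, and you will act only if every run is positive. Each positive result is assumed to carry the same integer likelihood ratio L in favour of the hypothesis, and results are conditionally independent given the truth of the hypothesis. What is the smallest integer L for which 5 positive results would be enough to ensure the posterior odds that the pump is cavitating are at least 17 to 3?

3

Prior odds = (1/7)/(6/7) = 1/6.
Target odds = 17/3.
Need L⁵ ≥ 17/3 ÷ (1/6) = 34.
2⁵ = 32 < 34 ≤ 243 = 3⁵, so L = 3.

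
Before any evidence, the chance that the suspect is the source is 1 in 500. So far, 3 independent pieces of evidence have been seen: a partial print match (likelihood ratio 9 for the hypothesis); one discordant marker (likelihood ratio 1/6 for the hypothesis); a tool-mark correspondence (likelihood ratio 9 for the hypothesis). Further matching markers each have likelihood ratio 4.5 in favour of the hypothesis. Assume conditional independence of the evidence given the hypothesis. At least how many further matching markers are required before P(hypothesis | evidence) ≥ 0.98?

5

Prior odds = 0.002/0.998 = 1/499.
Combined Bayes factor of the evidence already in hand = 9 × (1/6) × 9 = 13.5.
Odds after that evidence = (1/499) × 13.5 = 27/998.
Target odds = 0.98/0.02 = 49.
Need 4.5ⁿ ≥ 49 ÷ (27/998) = 48902/27.
4.5⁴ = 410.0625 falls short of 48902/27 but 4.5⁵ = 1845.28125 reaches it, so n = 5.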